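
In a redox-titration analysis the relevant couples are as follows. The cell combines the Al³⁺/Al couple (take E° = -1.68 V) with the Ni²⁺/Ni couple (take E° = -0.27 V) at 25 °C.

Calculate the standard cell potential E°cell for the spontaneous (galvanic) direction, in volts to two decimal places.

+1.41 V

The Ni²⁺/Ni couple has the higher reduction potential, so it is the cathode; Al³⁺/Al is oxidised at the anode.
E°cell = E°(cathode) − E°(anode) = (-0.27) − (-1.68) = +1.41 V.
Since E°cell > 0, the reaction is spontaneous under standard conditions.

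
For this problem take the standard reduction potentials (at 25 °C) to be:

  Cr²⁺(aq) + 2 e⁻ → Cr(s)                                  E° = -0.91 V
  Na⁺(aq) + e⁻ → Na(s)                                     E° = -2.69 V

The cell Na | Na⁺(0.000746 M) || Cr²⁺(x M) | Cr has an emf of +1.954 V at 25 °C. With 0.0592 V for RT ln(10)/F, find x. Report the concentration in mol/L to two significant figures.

Cr²⁺/Cr is the cathode, Na⁺/Na the anode: E°cell = +1.78 V, n = 2.
Overall reaction: Cr²⁺(aq) + 2 Na(s) → Cr(s) + 2 Na⁺(aq); Q = [Na⁺]^2/[Cr²⁺]^1.
From E = E° − (0.0592/n) log Q: log Q = (E° − E)·n/0.0592 = (+1.78 − (+1.954))·2/0.0592 = -5.8784.
So 1·log[Cr²⁺] = 2·log(0.000746) − log Q = -6.2545 − (-5.8784) = -0.3761; [Cr²⁺] = 10^(-0.3761) ≈ 0.42 M.

0.42 M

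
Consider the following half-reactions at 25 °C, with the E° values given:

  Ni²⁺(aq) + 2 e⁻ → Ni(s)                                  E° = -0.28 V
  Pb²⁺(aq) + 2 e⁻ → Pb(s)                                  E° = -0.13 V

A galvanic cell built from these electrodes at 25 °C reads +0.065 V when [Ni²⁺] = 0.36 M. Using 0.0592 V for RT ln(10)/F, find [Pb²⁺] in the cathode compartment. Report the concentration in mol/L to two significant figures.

Pb²⁺/Pb is the cathode, Ni²⁺/Ni the anode: E°cell = +0.15 V, n = 2.
Overall reaction: Pb²⁺(aq) + Ni(s) → Pb(s) + Ni²⁺(aq); Q = [Ni²⁺]^1/[Pb²⁺]^1.
From E = E° − (0.0592/n) log Q: log Q = (E° − E)·n/0.0592 = (+0.15 − (+0.065))·2/0.0592 = 2.8716.
So 1·log[Pb²⁺] = 1·log(0.36) − log Q = -0.4437 − (2.8716) = -3.3153; [Pb²⁺] = 10^(-3.3153) ≈ 0.00048 M.

0.00048 M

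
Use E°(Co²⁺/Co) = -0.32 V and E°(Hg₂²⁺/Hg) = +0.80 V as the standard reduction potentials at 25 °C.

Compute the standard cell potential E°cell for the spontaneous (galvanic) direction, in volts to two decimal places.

The Hg₂²⁺/Hg couple has the higher reduction potential, so it is the cathode; Co²⁺/Co is oxidised at the anode.
E°cell = E°(cathode) − E°(anode) = (+0.80) − (-0.32) = +1.12 V.
Since E°cell > 0, the reaction is spontaneous under standard conditions.

+1.12 V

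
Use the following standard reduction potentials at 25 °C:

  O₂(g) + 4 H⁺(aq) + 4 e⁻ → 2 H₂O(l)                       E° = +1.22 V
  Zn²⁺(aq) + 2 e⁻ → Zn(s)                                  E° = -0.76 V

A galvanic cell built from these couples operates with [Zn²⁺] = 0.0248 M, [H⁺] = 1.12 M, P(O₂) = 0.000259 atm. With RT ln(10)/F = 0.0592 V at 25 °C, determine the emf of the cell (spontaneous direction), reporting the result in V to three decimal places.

+1.977 V

O₂/H₂O is the cathode (higher E°), Zn²⁺/Zn the anode: E°cell = +1.22 − (-0.76) = +1.98 V, n = 4.
Overall: O₂(g) + 4 H⁺(aq) + 2 Zn(s) → 2 H₂O(l) + 2 Zn²⁺(aq)
Q = [Zn²⁺]^2 / (P(O₂)·[H⁺]^4); log Q = 0.179.
E = E° − (0.0592/n) log Q = +1.98 − (0.0592/4)(0.179) = +1.977 V.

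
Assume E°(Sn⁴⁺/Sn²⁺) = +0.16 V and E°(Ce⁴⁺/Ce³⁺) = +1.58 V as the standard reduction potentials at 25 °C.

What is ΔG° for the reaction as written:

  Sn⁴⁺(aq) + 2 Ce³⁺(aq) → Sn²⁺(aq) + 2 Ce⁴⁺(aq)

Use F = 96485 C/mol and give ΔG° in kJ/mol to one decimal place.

As written, Sn⁴⁺/Sn²⁺ is reduced (cathode) and Ce⁴⁺/Ce³⁺ is oxidised (anode), so E°cell = (+0.16) − (+1.58) = -1.42 V.
Balancing electrons gives n = 2.
ΔG° = −nFE° = −(2)(96485)(-1.42) = 274,017 J = +274.0 kJ/mol.

+274.0 kJ/mol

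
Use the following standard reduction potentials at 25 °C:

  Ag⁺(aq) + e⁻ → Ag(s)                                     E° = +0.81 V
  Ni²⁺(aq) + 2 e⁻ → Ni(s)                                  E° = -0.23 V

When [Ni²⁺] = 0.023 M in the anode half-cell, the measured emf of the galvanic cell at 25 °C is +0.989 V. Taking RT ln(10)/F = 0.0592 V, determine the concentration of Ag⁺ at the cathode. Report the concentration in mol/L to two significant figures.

0.021 M

Ag⁺/Ag is the cathode, Ni²⁺/Ni the anode: E°cell = +1.04 V, n = 2.
Overall reaction: 2 Ag⁺(aq) + Ni(s) → 2 Ag(s) + Ni²⁺(aq); Q = [Ni²⁺]^1/[Ag⁺]^2.
From E = E° − (0.0592/n) log Q: log Q = (E° − E)·n/0.0592 = (+1.04 − (+0.989))·2/0.0592 = 1.7230.
So 2·log[Ag⁺] = 1·log(0.023) − log Q = -1.6383 − (1.7230) = -3.3613; log[Ag⁺] = -3.3613 / 2 = -1.6806; [Ag⁺] = 10^(-1.6806) ≈ 0.021 M.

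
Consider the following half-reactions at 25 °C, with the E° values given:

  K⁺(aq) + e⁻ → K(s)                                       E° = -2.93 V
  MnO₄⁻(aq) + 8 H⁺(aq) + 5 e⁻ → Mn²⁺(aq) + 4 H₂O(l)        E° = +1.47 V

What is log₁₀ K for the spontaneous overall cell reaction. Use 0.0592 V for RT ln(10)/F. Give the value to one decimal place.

371.6

Cathode: MnO₄⁻/Mn²⁺; anode: K⁺/K. E°cell = +4.40 V, n = 5.
log K = nE°cell / 0.0592 = (5)(+4.40) / 0.0592 = 371.6.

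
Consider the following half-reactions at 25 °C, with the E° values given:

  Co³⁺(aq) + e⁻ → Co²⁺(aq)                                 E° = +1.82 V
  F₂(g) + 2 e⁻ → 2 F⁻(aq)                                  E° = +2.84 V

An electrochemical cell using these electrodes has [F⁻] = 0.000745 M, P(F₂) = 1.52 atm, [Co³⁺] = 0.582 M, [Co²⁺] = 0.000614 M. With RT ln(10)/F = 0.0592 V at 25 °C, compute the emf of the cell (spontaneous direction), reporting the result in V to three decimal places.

F₂/F⁻ is the cathode (higher E°), Co³⁺/Co²⁺ the anode: E°cell = +2.84 − (+1.82) = +1.02 V, n = 2.
Overall: F₂(g) + 2 Co²⁺(aq) → 2 F⁻(aq) + 2 Co³⁺(aq)
Q = [F⁻]^2·[Co³⁺]^2 / (P(F₂)·[Co²⁺]^2); log Q = -0.484.
E = E° − (0.0592/n) log Q = +1.02 − (0.0592/2)(-0.484) = +1.034 V.

+1.034 V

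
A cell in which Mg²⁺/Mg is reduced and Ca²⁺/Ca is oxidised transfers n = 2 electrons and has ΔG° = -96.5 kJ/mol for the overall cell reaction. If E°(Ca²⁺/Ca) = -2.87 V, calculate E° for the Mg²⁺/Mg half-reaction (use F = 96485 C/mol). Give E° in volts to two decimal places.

-2.37 V

E°cell = −ΔG°/(nF) = −(-96.5×10³)/((2)(96485)) = +0.500 V.
Since Mg²⁺/Mg is the cathode and Ca²⁺/Ca the anode, E°cell = E°(Mg²⁺/Mg) − E°(Ca²⁺/Ca).
So E°(Mg²⁺/Mg) = E°cell + E°(Ca²⁺/Ca) = +0.500 + (-2.87) = -2.37 V.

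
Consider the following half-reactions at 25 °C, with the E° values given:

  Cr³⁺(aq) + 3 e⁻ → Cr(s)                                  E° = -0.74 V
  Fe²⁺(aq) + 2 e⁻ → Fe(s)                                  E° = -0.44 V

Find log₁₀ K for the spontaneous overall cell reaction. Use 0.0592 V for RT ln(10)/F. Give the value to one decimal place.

30.4

Cathode: Fe²⁺/Fe; anode: Cr³⁺/Cr. E°cell = +0.30 V, n = 6.
log K = nE°cell / 0.0592 = (6)(+0.30) / 0.0592 = 30.4.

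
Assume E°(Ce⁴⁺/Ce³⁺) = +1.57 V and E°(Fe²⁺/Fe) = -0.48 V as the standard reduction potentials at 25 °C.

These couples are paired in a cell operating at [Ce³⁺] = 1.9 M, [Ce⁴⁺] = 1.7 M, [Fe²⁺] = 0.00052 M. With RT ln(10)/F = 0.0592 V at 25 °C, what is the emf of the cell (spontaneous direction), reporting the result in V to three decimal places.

+2.144 V

Ce⁴⁺/Ce³⁺ is the cathode (higher E°), Fe²⁺/Fe the anode: E°cell = +1.57 − (-0.48) = +2.05 V, n = 2.
Overall: 2 Ce⁴⁺(aq) + Fe(s) → 2 Ce³⁺(aq) + Fe²⁺(aq)
Q = [Ce³⁺]^2·[Fe²⁺] / ([Ce⁴⁺]^2); log Q = -3.187.
E = E° − (0.0592/n) log Q = +2.05 − (0.0592/2)(-3.187) = +2.144 V.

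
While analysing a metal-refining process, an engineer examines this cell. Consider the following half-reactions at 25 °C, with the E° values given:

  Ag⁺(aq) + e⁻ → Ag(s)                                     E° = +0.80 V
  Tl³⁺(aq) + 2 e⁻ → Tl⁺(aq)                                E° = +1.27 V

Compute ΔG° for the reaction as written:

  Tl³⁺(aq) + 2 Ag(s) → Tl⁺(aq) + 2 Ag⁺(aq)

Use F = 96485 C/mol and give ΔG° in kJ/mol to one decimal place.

-90.7 kJ/mol

As written, Tl³⁺/Tl⁺ is reduced (cathode) and Ag⁺/Ag is oxidised (anode), so E°cell = (+1.27) − (+0.80) = +0.47 V.
Balancing electrons gives n = 2.
ΔG° = −nFE° = −(2)(96485)(+0.47) = -90,696 J = -90.7 kJ/mol.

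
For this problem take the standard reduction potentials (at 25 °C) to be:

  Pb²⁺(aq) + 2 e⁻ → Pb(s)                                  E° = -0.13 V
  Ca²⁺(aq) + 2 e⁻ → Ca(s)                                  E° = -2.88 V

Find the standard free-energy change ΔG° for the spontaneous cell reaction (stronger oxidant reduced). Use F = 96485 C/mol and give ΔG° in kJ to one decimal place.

Pb²⁺/Pb (E° = -0.13 V) is the cathode; Ca²⁺/Ca (E° = -2.88 V) is the anode, so E°cell = +2.75 V.
Balancing electrons gives n = 2 (lcm of 2 and 2).
ΔG° = −nFE° = −(2)(96485)(+2.75) = -530,668 J = -530.7 kJ.

-530.7 kJ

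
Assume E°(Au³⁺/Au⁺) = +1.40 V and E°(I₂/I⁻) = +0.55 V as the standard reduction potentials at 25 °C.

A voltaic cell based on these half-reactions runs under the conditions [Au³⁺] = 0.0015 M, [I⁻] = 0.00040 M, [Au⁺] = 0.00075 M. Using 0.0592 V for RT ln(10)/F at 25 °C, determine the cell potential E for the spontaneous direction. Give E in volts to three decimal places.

Au³⁺/Au⁺ is the cathode (higher E°), I₂/I⁻ the anode: E°cell = +1.40 − (+0.55) = +0.85 V, n = 2.
Overall: Au³⁺(aq) + 2 I⁻(aq) → Au⁺(aq) + I₂(s)
Q = [Au⁺] / ([Au³⁺]·[I⁻]^2); log Q = 6.495.
E = E° − (0.0592/n) log Q = +0.85 − (0.0592/2)(6.495) = +0.658 V.

+0.658 V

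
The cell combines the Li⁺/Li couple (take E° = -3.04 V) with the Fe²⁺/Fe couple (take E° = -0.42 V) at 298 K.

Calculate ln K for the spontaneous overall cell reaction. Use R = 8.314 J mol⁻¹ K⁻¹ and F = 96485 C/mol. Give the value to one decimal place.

Cathode: Fe²⁺/Fe; anode: Li⁺/Li. E°cell = (-0.42) − (-3.04) = +2.62 V, with n = 2.
ΔG° = −nFE° = −RT ln K, so ln K = nFE°/(RT) = (2)(96485)(+2.62) / ((8.314)(298)) = 204.063.

204.1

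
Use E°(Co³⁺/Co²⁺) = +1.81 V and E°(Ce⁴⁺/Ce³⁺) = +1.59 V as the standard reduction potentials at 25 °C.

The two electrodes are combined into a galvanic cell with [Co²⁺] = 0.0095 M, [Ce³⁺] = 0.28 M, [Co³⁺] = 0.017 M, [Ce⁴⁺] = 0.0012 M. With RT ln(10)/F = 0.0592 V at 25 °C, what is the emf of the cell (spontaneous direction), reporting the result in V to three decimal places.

+0.375 V

Co³⁺/Co²⁺ is the cathode (higher E°), Ce⁴⁺/Ce³⁺ the anode: E°cell = +1.81 − (+1.59) = +0.22 V, n = 1.
Overall: Co³⁺(aq) + Ce³⁺(aq) → Co²⁺(aq) + Ce⁴⁺(aq)
Q = [Co²⁺]·[Ce⁴⁺] / ([Co³⁺]·[Ce³⁺]); log Q = -2.621.
E = E° − (0.0592/n) log Q = +0.22 − (0.0592/1)(-2.621) = +0.375 V.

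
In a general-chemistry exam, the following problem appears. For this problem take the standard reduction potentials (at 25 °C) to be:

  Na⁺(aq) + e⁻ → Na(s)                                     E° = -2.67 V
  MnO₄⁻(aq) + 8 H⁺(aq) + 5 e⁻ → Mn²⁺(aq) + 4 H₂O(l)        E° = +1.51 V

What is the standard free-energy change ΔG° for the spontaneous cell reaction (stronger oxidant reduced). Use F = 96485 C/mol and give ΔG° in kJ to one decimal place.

MnO₄⁻/Mn²⁺ (E° = +1.51 V) is the cathode; Na⁺/Na (E° = -2.67 V) is the anode, so E°cell = +4.18 V.
Balancing electrons gives n = 5 (lcm of 5 and 1).
ΔG° = −nFE° = −(5)(96485)(+4.18) = -2,016,536 J = -2016.5 kJ.

-2016.5 kJ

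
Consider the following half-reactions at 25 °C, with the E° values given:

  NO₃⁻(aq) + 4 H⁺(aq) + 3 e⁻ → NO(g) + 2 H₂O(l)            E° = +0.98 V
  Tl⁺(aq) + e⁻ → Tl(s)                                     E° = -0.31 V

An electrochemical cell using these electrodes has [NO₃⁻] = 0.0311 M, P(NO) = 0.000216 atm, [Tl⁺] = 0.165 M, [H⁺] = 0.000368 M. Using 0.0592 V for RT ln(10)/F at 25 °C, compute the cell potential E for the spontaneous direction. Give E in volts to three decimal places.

NO₃⁻/NO is the cathode (higher E°), Tl⁺/Tl the anode: E°cell = +0.98 − (-0.31) = +1.29 V, n = 3.
Overall: NO₃⁻(aq) + 4 H⁺(aq) + 3 Tl(s) → NO(g) + 2 H₂O(l) + 3 Tl⁺(aq)
Q = P(NO)·[Tl⁺]^3 / ([NO₃⁻]·[H⁺]^4); log Q = 9.231.
E = E° − (0.0592/n) log Q = +1.29 − (0.0592/3)(9.231) = +1.108 V.

+1.108 V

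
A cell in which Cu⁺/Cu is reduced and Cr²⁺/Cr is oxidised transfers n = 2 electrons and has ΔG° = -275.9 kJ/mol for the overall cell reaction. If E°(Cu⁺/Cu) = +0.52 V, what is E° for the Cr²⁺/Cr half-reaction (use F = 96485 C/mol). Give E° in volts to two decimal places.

-0.91 V

E°cell = −ΔG°/(nF) = −(-275.9×10³)/((2)(96485)) = +1.430 V.
Since Cu⁺/Cu is the cathode and Cr²⁺/Cr the anode, E°cell = E°(Cu⁺/Cu) − E°(Cr²⁺/Cr).
So E°(Cr²⁺/Cr) = E°(Cu⁺/Cu) − E°cell = (+0.52) − (+1.430) = -0.91 V.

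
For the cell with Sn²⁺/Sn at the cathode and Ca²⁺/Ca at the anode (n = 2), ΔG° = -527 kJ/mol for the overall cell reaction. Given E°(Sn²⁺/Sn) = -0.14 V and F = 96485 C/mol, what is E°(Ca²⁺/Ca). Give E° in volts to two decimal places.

-2.87 V

E°cell = −ΔG°/(nF) = −(-527×10³)/((2)(96485)) = +2.731 V.
Since Sn²⁺/Sn is the cathode and Ca²⁺/Ca the anode, E°cell = E°(Sn²⁺/Sn) − E°(Ca²⁺/Ca).
So E°(Ca²⁺/Ca) = E°(Sn²⁺/Sn) − E°cell = (-0.14) − (+2.731) = -2.87 V.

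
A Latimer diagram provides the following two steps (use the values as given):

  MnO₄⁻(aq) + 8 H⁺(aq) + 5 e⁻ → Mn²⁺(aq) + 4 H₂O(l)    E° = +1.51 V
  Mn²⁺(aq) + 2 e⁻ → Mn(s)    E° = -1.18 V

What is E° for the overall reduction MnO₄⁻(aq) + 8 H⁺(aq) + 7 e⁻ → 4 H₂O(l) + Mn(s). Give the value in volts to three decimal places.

Standard free energies of sequential steps add: ΔG°₃ = ΔG°₁ + ΔG°₂, so n₃E°₃ = n₁E°₁ + n₂E°₂.
E°₃ = (5×+1.51 + 2×-1.18) / 7 = (+5.190) / 7 = +0.741 V.

+0.741 V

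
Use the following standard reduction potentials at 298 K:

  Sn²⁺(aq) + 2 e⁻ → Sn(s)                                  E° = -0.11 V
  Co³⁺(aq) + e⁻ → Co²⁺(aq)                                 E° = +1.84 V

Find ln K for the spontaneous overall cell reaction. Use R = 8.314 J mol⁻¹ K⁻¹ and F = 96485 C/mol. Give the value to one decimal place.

151.9

Cathode: Co³⁺/Co²⁺; anode: Sn²⁺/Sn. E°cell = (+1.84) − (-0.11) = +1.95 V, with n = 2.
ΔG° = −nFE° = −RT ln K, so ln K = nFE°/(RT) = (2)(96485)(+1.95) / ((8.314)(298)) = 151.879.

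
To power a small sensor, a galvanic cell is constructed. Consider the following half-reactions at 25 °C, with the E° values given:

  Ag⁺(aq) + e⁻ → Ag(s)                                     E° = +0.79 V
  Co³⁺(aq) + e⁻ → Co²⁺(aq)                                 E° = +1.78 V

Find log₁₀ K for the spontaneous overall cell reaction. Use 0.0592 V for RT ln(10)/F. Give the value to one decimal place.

16.7

Cathode: Co³⁺/Co²⁺; anode: Ag⁺/Ag. E°cell = +0.99 V, n = 1.
log K = nE°cell / 0.0592 = (1)(+0.99) / 0.0592 = 16.7.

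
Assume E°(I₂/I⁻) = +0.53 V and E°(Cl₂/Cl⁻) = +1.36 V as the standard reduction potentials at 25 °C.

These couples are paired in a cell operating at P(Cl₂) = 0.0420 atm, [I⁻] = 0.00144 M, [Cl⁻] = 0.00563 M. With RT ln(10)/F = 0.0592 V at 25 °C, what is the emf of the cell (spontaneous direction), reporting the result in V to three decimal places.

+0.754 V

Cl₂/Cl⁻ is the cathode (higher E°), I₂/I⁻ the anode: E°cell = +1.36 − (+0.53) = +0.83 V, n = 2.
Overall: Cl₂(g) + 2 I⁻(aq) → 2 Cl⁻(aq) + I₂(s)
Q = [Cl⁻]^2 / (P(Cl₂)·[I⁻]^2); log Q = 2.561.
E = E° − (0.0592/n) log Q = +0.83 − (0.0592/2)(2.561) = +0.754 V.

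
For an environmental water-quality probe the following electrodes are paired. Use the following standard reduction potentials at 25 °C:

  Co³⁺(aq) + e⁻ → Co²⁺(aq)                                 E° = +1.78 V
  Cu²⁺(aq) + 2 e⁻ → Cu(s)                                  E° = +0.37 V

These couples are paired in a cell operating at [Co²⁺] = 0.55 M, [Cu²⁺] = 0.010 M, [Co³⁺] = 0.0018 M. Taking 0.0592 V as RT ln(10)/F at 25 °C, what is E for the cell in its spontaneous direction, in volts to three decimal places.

+1.322 V

Co³⁺/Co²⁺ is the cathode (higher E°), Cu²⁺/Cu the anode: E°cell = +1.78 − (+0.37) = +1.41 V, n = 2.
Overall: 2 Co³⁺(aq) + Cu(s) → 2 Co²⁺(aq) + Cu²⁺(aq)
Q = [Co²⁺]^2·[Cu²⁺] / ([Co³⁺]^2); log Q = 2.970.
E = E° − (0.0592/n) log Q = +1.41 − (0.0592/2)(2.970) = +1.322 V.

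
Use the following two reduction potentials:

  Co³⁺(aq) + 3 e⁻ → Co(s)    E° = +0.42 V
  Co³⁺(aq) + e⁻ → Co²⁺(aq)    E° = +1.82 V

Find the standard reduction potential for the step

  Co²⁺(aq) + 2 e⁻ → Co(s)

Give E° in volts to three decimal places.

-0.280 V

Sequential free energies add, so n₃E°₃ = n₁E°₁ + n₂E°₂.
With n₃ = 3, and the known step contributing 1×(+1.82) V, the unknown satisfies 2·E° = 3×(+0.42) − 1×(+1.82) = -0.560.
E° = -0.560 / 2 = -0.280 V.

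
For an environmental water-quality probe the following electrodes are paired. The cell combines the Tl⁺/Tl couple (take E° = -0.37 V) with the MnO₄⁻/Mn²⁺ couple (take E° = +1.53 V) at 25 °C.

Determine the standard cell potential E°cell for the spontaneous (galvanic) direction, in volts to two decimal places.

+1.90 V

The MnO₄⁻/Mn²⁺ couple has the higher reduction potential, so it is the cathode; Tl⁺/Tl is oxidised at the anode.
E°cell = E°(cathode) − E°(anode) = (+1.53) − (-0.37) = +1.90 V.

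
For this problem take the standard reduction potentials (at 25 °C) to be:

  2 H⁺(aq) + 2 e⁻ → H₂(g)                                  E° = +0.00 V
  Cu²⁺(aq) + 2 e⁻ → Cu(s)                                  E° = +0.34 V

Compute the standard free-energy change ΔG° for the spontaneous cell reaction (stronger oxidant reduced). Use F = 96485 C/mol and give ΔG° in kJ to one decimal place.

-65.6 kJ

Cu²⁺/Cu (E° = +0.34 V) is the cathode; H⁺/H₂ (E° = +0.00 V) is the anode, so E°cell = +0.34 V.
Balancing electrons gives n = 2 (lcm of 2 and 2).
ΔG° = −nFE° = −(2)(96485)(+0.34) = -65,610 J = -65.6 kJ.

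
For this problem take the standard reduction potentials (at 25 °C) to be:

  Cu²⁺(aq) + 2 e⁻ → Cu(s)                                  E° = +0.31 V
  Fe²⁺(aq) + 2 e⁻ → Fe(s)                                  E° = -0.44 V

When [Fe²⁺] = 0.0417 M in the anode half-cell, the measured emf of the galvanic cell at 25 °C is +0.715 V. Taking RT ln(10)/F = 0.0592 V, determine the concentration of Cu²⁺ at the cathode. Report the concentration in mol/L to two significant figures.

Cu²⁺/Cu is the cathode, Fe²⁺/Fe the anode: E°cell = +0.75 V, n = 2.
Overall reaction: Cu²⁺(aq) + Fe(s) → Cu(s) + Fe²⁺(aq); Q = [Fe²⁺]^1/[Cu²⁺]^1.
From E = E° − (0.0592/n) log Q: log Q = (E° − E)·n/0.0592 = (+0.75 − (+0.715))·2/0.0592 = 1.1824.
So 1·log[Cu²⁺] = 1·log(0.0417) − log Q = -1.3799 − (1.1824) = -2.5623; [Cu²⁺] = 10^(-2.5623) ≈ 0.0027 M.

0.0027 M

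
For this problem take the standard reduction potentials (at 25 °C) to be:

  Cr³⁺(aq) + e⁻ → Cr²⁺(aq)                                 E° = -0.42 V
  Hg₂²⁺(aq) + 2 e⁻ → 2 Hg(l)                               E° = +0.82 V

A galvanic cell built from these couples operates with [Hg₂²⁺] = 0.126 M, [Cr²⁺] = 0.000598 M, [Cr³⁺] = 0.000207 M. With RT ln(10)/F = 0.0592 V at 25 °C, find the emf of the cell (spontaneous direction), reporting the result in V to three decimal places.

+1.241 V

Hg₂²⁺/Hg is the cathode (higher E°), Cr³⁺/Cr²⁺ the anode: E°cell = +0.82 − (-0.42) = +1.24 V, n = 2.
Overall: Hg₂²⁺(aq) + 2 Cr²⁺(aq) → 2 Hg(l) + 2 Cr³⁺(aq)
Q = [Cr³⁺]^2 / ([Hg₂²⁺]·[Cr²⁺]^2); log Q = -0.022.
E = E° − (0.0592/n) log Q = +1.24 − (0.0592/2)(-0.022) = +1.241 V.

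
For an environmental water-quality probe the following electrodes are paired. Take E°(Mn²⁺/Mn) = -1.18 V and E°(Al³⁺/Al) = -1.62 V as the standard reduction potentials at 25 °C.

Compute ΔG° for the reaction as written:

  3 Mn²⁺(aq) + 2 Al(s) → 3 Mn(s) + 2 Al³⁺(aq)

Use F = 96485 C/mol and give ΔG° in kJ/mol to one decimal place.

As written, Mn²⁺/Mn is reduced (cathode) and Al³⁺/Al is oxidised (anode), so E°cell = (-1.18) − (-1.62) = +0.44 V.
Balancing electrons gives n = 6.
ΔG° = −nFE° = −(6)(96485)(+0.44) = -254,720 J = -254.7 kJ/mol.

-254.7 kJ/mol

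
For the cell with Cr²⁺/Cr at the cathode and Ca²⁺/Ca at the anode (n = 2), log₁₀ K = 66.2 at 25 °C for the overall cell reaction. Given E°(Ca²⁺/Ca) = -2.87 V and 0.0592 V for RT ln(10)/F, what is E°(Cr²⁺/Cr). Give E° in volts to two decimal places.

-0.91 V

E°cell = (0.0592/n)·log K = (0.0592/2)(66.2) = +1.960 V.
Since Cr²⁺/Cr is the cathode and Ca²⁺/Ca the anode, E°cell = E°(Cr²⁺/Cr) − E°(Ca²⁺/Ca).
So E°(Cr²⁺/Cr) = E°cell + E°(Ca²⁺/Ca) = +1.960 + (-2.87) = -0.91 V.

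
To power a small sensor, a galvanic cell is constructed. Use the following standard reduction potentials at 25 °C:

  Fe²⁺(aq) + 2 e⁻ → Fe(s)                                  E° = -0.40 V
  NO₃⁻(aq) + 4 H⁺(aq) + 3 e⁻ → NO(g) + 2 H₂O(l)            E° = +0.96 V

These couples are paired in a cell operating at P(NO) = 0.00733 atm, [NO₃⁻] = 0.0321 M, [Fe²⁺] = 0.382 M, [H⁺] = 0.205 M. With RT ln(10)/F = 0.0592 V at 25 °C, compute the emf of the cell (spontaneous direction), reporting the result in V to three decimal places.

NO₃⁻/NO is the cathode (higher E°), Fe²⁺/Fe the anode: E°cell = +0.96 − (-0.40) = +1.36 V, n = 6.
Overall: 2 NO₃⁻(aq) + 8 H⁺(aq) + 3 Fe(s) → 2 NO(g) + 4 H₂O(l) + 3 Fe²⁺(aq)
Q = P(NO)^2·[Fe²⁺]^3 / ([NO₃⁻]^2·[H⁺]^8); log Q = 2.969.
E = E° − (0.0592/n) log Q = +1.36 − (0.0592/6)(2.969) = +1.331 V.

+1.331 V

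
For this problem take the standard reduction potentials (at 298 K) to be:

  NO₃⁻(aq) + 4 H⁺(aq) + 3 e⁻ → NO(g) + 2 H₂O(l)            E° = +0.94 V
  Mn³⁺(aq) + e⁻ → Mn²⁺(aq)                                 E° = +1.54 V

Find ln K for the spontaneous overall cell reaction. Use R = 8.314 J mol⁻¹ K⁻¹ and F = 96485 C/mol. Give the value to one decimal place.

70.1

Cathode: Mn³⁺/Mn²⁺; anode: NO₃⁻/NO. E°cell = (+1.54) − (+0.94) = +0.60 V, with n = 3.
ΔG° = −nFE° = −RT ln K, so ln K = nFE°/(RT) = (3)(96485)(+0.60) / ((8.314)(298)) = 70.098.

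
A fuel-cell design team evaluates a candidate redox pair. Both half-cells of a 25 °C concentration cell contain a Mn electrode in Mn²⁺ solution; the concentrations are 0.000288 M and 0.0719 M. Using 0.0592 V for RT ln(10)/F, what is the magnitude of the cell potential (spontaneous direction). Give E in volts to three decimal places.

+0.071 V

For a concentration cell E°cell = 0. The 0.0719 M side is the cathode (reduction is favoured where [Mn²⁺] is higher).
With n = 2, E = −(0.0592/2) log([Mn²⁺]ₐₙ/[Mn²⁺]꜀ₐₜ) = −(0.0592/2) log(0.000288/0.0719) = −(0.0592/2)(-2.397) = +0.071 V.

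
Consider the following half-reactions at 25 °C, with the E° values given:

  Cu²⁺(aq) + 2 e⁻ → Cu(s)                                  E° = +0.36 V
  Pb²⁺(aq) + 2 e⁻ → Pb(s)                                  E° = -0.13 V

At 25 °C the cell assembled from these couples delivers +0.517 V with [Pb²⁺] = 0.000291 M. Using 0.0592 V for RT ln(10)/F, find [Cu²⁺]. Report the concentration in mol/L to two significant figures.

Cu²⁺/Cu is the cathode, Pb²⁺/Pb the anode: E°cell = +0.49 V, n = 2.
Overall reaction: Cu²⁺(aq) + Pb(s) → Cu(s) + Pb²⁺(aq); Q = [Pb²⁺]^1/[Cu²⁺]^1.
From E = E° − (0.0592/n) log Q: log Q = (E° − E)·n/0.0592 = (+0.49 − (+0.517))·2/0.0592 = -0.9122.
So 1·log[Cu²⁺] = 1·log(0.000291) − log Q = -3.5361 − (-0.9122) = -2.6239; [Cu²⁺] = 10^(-2.6239) ≈ 0.0024 M.

0.0024 M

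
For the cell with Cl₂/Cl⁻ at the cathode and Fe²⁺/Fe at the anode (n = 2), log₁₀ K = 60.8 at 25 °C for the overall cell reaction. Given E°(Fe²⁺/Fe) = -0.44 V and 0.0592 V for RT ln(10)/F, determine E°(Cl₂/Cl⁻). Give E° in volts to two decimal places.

E°cell = (0.0592/n)·log K = (0.0592/2)(60.8) = +1.800 V.
Since Cl₂/Cl⁻ is the cathode and Fe²⁺/Fe the anode, E°cell = E°(Cl₂/Cl⁻) − E°(Fe²⁺/Fe).
So E°(Cl₂/Cl⁻) = E°cell + E°(Fe²⁺/Fe) = +1.800 + (-0.44) = +1.36 V.

+1.36 V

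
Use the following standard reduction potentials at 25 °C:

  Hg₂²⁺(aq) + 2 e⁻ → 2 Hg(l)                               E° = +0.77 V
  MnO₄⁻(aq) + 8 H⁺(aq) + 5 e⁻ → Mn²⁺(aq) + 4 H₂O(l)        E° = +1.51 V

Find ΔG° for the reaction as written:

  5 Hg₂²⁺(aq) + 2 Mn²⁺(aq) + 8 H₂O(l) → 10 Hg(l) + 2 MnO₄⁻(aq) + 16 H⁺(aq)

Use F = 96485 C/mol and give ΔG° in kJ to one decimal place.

As written, Hg₂²⁺/Hg is reduced (cathode) and MnO₄⁻/Mn²⁺ is oxidised (anode), so E°cell = (+0.77) − (+1.51) = -0.74 V.
Balancing electrons gives n = 10.
ΔG° = −nFE° = −(10)(96485)(-0.74) = 713,989 J = +714.0 kJ.

+714.0 kJ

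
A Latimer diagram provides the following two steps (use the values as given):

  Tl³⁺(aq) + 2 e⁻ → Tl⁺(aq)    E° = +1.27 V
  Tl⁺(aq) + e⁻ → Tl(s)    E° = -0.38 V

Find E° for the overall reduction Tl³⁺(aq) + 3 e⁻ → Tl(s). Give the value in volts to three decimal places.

Standard free energies of sequential steps add: ΔG°₃ = ΔG°₁ + ΔG°₂, so n₃E°₃ = n₁E°₁ + n₂E°₂.
E°₃ = (2×+1.27 + 1×-0.38) / 3 = (+2.160) / 3 = +0.720 V.
Simply averaging or adding the two E° values would be wrong; the electron-weighted sum is required.

+0.720 V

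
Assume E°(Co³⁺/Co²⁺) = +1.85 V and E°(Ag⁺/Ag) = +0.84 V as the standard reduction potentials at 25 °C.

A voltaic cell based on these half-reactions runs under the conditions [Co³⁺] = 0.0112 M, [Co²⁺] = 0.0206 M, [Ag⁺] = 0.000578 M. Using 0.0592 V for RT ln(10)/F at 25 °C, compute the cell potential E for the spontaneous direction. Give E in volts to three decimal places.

Co³⁺/Co²⁺ is the cathode (higher E°), Ag⁺/Ag the anode: E°cell = +1.85 − (+0.84) = +1.01 V, n = 1.
Overall: Co³⁺(aq) + Ag(s) → Co²⁺(aq) + Ag⁺(aq)
Q = [Co²⁺]·[Ag⁺] / ([Co³⁺]); log Q = -2.973.
E = E° − (0.0592/n) log Q = +1.01 − (0.0592/1)(-2.973) = +1.186 V.

+1.186 V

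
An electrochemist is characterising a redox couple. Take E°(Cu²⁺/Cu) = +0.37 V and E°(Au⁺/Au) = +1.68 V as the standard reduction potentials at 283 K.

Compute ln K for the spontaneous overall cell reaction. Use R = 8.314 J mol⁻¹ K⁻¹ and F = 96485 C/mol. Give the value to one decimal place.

107.4

Cathode: Au⁺/Au; anode: Cu²⁺/Cu. E°cell = (+1.68) − (+0.37) = +1.31 V, with n = 2.
ΔG° = −nFE° = −RT ln K, so ln K = nFE°/(RT) = (2)(96485)(+1.31) / ((8.314)(283)) = 107.440.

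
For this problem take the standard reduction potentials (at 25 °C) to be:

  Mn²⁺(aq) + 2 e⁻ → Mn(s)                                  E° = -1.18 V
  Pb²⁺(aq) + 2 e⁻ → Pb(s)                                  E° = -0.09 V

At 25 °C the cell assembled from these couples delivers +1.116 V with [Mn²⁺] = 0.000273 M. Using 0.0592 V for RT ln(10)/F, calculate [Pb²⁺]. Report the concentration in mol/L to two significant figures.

0.0021 M

Pb²⁺/Pb is the cathode, Mn²⁺/Mn the anode: E°cell = +1.09 V, n = 2.
Overall reaction: Pb²⁺(aq) + Mn(s) → Pb(s) + Mn²⁺(aq); Q = [Mn²⁺]^1/[Pb²⁺]^1.
From E = E° − (0.0592/n) log Q: log Q = (E° − E)·n/0.0592 = (+1.09 − (+1.116))·2/0.0592 = -0.8784.
So 1·log[Pb²⁺] = 1·log(0.000273) − log Q = -3.5638 − (-0.8784) = -2.6854; [Pb²⁺] = 10^(-2.6854) ≈ 0.0021 M.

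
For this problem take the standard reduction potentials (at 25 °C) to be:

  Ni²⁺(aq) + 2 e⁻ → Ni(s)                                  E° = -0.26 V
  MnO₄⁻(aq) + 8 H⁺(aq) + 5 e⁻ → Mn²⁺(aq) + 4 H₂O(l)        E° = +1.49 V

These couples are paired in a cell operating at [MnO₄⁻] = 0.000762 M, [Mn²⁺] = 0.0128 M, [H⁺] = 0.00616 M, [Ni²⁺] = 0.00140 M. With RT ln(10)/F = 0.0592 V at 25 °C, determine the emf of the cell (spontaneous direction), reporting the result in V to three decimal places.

MnO₄⁻/Mn²⁺ is the cathode (higher E°), Ni²⁺/Ni the anode: E°cell = +1.49 − (-0.26) = +1.75 V, n = 10.
Overall: 2 MnO₄⁻(aq) + 16 H⁺(aq) + 5 Ni(s) → 2 Mn²⁺(aq) + 8 H₂O(l) + 5 Ni²⁺(aq)
Q = [Mn²⁺]^2·[Ni²⁺]^5 / ([MnO₄⁻]^2·[H⁺]^16); log Q = 23.548.
E = E° − (0.0592/n) log Q = +1.75 − (0.0592/10)(23.548) = +1.611 V.

+1.611 V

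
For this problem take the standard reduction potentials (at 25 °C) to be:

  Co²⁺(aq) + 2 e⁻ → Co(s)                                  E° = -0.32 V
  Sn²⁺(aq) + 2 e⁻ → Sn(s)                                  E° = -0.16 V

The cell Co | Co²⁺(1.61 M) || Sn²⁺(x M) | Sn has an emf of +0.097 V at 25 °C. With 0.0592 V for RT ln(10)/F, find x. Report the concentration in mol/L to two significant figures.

0.012 M

Sn²⁺/Sn is the cathode, Co²⁺/Co the anode: E°cell = +0.16 V, n = 2.
Overall reaction: Sn²⁺(aq) + Co(s) → Sn(s) + Co²⁺(aq); Q = [Co²⁺]^1/[Sn²⁺]^1.
From E = E° − (0.0592/n) log Q: log Q = (E° − E)·n/0.0592 = (+0.16 − (+0.097))·2/0.0592 = 2.1284.
So 1·log[Sn²⁺] = 1·log(1.61) − log Q = 0.2068 − (2.1284) = -1.9216; [Sn²⁺] = 10^(-1.9216) ≈ 0.012 M.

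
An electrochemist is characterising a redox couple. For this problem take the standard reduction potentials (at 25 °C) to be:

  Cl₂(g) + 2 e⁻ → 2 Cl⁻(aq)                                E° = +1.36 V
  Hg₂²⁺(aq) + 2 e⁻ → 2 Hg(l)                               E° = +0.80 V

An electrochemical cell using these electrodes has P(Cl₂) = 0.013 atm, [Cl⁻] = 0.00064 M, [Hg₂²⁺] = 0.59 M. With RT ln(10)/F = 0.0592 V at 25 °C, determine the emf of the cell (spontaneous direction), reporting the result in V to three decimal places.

Cl₂/Cl⁻ is the cathode (higher E°), Hg₂²⁺/Hg the anode: E°cell = +1.36 − (+0.80) = +0.56 V, n = 2.
Overall: Cl₂(g) + 2 Hg(l) → 2 Cl⁻(aq) + Hg₂²⁺(aq)
Q = [Cl⁻]^2·[Hg₂²⁺] / (P(Cl₂)); log Q = -4.731.
E = E° − (0.0592/n) log Q = +0.56 − (0.0592/2)(-4.731) = +0.700 V.

+0.700 V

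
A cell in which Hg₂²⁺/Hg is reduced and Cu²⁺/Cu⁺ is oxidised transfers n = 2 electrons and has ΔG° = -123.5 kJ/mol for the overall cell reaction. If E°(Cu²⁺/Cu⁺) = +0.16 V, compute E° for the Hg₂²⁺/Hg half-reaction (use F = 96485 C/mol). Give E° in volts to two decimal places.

E°cell = −ΔG°/(nF) = −(-123.5×10³)/((2)(96485)) = +0.640 V.
Since Hg₂²⁺/Hg is the cathode and Cu²⁺/Cu⁺ the anode, E°cell = E°(Hg₂²⁺/Hg) − E°(Cu²⁺/Cu⁺).
So E°(Hg₂²⁺/Hg) = E°cell + E°(Cu²⁺/Cu⁺) = +0.640 + (+0.16) = +0.80 V.

+0.80 V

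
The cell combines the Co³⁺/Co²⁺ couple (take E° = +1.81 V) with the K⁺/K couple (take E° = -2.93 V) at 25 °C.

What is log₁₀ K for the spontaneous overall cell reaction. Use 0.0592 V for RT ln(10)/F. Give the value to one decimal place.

80.1

Cathode: Co³⁺/Co²⁺; anode: K⁺/K. E°cell = +4.74 V, n = 1.
log K = nE°cell / 0.0592 = (1)(+4.74) / 0.0592 = 80.1.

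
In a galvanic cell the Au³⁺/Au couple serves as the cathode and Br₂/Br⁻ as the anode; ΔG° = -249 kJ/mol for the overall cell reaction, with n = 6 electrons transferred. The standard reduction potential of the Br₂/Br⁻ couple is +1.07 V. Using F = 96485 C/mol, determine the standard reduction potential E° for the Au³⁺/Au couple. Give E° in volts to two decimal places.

+1.50 V

E°cell = −ΔG°/(nF) = −(-249×10³)/((6)(96485)) = +0.430 V.
Since Au³⁺/Au is the cathode and Br₂/Br⁻ the anode, E°cell = E°(Au³⁺/Au) − E°(Br₂/Br⁻).
So E°(Au³⁺/Au) = E°cell + E°(Br₂/Br⁻) = +0.430 + (+1.07) = +1.50 V.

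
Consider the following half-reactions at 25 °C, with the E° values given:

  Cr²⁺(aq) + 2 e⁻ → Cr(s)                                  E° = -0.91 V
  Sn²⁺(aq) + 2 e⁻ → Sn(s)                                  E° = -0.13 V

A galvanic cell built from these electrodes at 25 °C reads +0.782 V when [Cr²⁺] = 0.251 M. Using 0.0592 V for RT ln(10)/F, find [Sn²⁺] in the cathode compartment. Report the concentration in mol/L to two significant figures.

Sn²⁺/Sn is the cathode, Cr²⁺/Cr the anode: E°cell = +0.78 V, n = 2.
Overall reaction: Sn²⁺(aq) + Cr(s) → Sn(s) + Cr²⁺(aq); Q = [Cr²⁺]^1/[Sn²⁺]^1.
From E = E° − (0.0592/n) log Q: log Q = (E° − E)·n/0.0592 = (+0.78 − (+0.782))·2/0.0592 = -0.0676.
So 1·log[Sn²⁺] = 1·log(0.251) − log Q = -0.6003 − (-0.0676) = -0.5327; [Sn²⁺] = 10^(-0.5327) ≈ 0.29 M.

0.29 M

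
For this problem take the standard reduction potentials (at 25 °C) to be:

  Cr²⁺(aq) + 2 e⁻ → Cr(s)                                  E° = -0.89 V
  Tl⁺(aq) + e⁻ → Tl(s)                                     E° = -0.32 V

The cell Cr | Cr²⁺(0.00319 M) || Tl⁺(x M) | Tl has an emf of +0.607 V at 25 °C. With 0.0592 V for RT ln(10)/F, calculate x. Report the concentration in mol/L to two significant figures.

0.24 M

Tl⁺/Tl is the cathode, Cr²⁺/Cr the anode: E°cell = +0.57 V, n = 2.
Overall reaction: 2 Tl⁺(aq) + Cr(s) → 2 Tl(s) + Cr²⁺(aq); Q = [Cr²⁺]^1/[Tl⁺]^2.
From E = E° − (0.0592/n) log Q: log Q = (E° − E)·n/0.0592 = (+0.57 − (+0.607))·2/0.0592 = -1.2500.
So 2·log[Tl⁺] = 1·log(0.00319) − log Q = -2.4962 − (-1.2500) = -1.2462; log[Tl⁺] = -1.2462 / 2 = -0.6231; [Tl⁺] = 10^(-0.6231) ≈ 0.24 M.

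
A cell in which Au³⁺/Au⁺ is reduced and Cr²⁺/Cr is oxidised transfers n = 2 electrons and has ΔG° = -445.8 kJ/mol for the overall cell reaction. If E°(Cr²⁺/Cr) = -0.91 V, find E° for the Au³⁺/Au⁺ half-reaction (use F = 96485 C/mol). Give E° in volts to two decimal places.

+1.40 V

E°cell = −ΔG°/(nF) = −(-445.8×10³)/((2)(96485)) = +2.310 V.
Since Au³⁺/Au⁺ is the cathode and Cr²⁺/Cr the anode, E°cell = E°(Au³⁺/Au⁺) − E°(Cr²⁺/Cr).
So E°(Au³⁺/Au⁺) = E°cell + E°(Cr²⁺/Cr) = +2.310 + (-0.91) = +1.40 V.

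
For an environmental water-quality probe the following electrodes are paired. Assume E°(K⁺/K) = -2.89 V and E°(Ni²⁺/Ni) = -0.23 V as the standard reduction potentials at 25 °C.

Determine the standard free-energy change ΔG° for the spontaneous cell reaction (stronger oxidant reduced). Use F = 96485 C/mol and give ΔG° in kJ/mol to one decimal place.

Ni²⁺/Ni (E° = -0.23 V) is the cathode; K⁺/K (E° = -2.89 V) is the anode, so E°cell = +2.66 V.
Balancing electrons gives n = 2 (lcm of 2 and 1).
ΔG° = −nFE° = −(2)(96485)(+2.66) = -513,300 J = -513.3 kJ/mol.

-513.3 kJ/mol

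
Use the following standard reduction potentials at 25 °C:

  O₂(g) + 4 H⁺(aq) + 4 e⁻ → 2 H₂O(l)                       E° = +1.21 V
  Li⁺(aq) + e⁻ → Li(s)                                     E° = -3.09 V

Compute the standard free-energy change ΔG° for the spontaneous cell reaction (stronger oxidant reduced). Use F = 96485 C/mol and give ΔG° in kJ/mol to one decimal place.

-1659.5 kJ/mol

O₂/H₂O (E° = +1.21 V) is the cathode; Li⁺/Li (E° = -3.09 V) is the anode, so E°cell = +4.30 V.
Balancing electrons gives n = 4 (lcm of 4 and 1).
ΔG° = −nFE° = −(4)(96485)(+4.30) = -1,659,542 J = -1659.5 kJ/mol.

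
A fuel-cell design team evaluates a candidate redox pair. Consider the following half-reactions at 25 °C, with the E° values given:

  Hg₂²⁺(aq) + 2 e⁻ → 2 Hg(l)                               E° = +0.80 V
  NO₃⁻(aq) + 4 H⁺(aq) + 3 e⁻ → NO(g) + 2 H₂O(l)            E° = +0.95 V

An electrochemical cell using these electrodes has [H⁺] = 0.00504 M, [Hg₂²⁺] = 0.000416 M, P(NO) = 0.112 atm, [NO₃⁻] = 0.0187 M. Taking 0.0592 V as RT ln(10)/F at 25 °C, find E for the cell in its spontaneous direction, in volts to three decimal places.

+0.053 V

NO₃⁻/NO is the cathode (higher E°), Hg₂²⁺/Hg the anode: E°cell = +0.95 − (+0.80) = +0.15 V, n = 6.
Overall: 2 NO₃⁻(aq) + 8 H⁺(aq) + 6 Hg(l) → 2 NO(g) + 4 H₂O(l) + 3 Hg₂²⁺(aq)
Q = P(NO)^2·[Hg₂²⁺]^3 / ([NO₃⁻]^2·[H⁺]^8); log Q = 9.793.
E = E° − (0.0592/n) log Q = +0.15 − (0.0592/6)(9.793) = +0.053 V.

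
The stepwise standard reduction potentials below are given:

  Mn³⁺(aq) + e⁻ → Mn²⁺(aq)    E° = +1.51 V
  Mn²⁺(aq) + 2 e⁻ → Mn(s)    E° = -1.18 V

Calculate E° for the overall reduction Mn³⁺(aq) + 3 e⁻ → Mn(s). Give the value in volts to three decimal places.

Adding the free-energy changes (−nFE°) of the two steps gives −n₃FE°₃ = −n₁FE°₁ − n₂FE°₂.
E°₃ = (1×+1.51 + 2×-1.18) / 3 = (-0.850) / 3 = -0.283 V.

-0.283 V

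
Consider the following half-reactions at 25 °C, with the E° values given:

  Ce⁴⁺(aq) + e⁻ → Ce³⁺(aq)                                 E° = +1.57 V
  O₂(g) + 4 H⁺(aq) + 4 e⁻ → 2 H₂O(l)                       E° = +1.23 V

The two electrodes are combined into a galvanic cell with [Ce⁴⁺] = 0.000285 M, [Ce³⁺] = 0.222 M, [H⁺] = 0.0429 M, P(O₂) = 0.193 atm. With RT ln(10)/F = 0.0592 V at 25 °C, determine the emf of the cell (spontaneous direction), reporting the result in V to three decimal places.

+0.260 V

Ce⁴⁺/Ce³⁺ is the cathode (higher E°), O₂/H₂O the anode: E°cell = +1.57 − (+1.23) = +0.34 V, n = 4.
Overall: 4 Ce⁴⁺(aq) + 2 H₂O(l) → 4 Ce³⁺(aq) + O₂(g) + 4 H⁺(aq)
Q = [Ce³⁺]^4·P(O₂)·[H⁺]^4 / ([Ce⁴⁺]^4); log Q = 5.381.
E = E° − (0.0592/n) log Q = +0.34 − (0.0592/4)(5.381) = +0.260 V.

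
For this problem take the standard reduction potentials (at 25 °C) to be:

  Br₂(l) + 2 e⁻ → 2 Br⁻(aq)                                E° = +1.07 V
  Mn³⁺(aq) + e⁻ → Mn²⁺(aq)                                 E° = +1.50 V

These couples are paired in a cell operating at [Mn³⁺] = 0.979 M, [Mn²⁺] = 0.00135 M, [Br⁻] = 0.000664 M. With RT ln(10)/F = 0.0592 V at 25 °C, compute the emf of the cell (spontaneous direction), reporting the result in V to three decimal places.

+0.411 V

Mn³⁺/Mn²⁺ is the cathode (higher E°), Br₂/Br⁻ the anode: E°cell = +1.50 − (+1.07) = +0.43 V, n = 2.
Overall: 2 Mn³⁺(aq) + 2 Br⁻(aq) → 2 Mn²⁺(aq) + Br₂(l)
Q = [Mn²⁺]^2 / ([Mn³⁺]^2·[Br⁻]^2); log Q = 0.635.
E = E° − (0.0592/n) log Q = +0.43 − (0.0592/2)(0.635) = +0.411 V.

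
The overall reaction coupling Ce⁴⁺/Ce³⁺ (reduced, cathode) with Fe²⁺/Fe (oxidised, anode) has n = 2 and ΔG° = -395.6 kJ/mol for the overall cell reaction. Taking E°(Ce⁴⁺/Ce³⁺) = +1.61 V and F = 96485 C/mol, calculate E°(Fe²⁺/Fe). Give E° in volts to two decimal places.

-0.44 V

E°cell = −ΔG°/(nF) = −(-395.6×10³)/((2)(96485)) = +2.050 V.
Since Ce⁴⁺/Ce³⁺ is the cathode and Fe²⁺/Fe the anode, E°cell = E°(Ce⁴⁺/Ce³⁺) − E°(Fe²⁺/Fe).
So E°(Fe²⁺/Fe) = E°(Ce⁴⁺/Ce³⁺) − E°cell = (+1.61) − (+2.050) = -0.44 V.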